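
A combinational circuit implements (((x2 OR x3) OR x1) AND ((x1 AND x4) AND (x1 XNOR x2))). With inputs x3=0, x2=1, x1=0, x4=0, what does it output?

Substituting: (((1 OR 0) OR 0) AND ((0 AND 0) AND (0 XNOR 1)))
= 0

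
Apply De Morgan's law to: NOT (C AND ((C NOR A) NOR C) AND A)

NOT C OR NOT ((C NOR A) NOR C) OR NOT A
De Morgan's: NOT(AND of terms) = OR of negations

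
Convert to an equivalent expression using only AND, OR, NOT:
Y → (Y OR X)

NOT Y OR (Y OR X)
(Implication elimination: A → B = NOT A OR B)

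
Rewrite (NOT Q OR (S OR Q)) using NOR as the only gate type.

(((Q NOR Q) NOR ((S NOR Q) NOR (S NOR Q))) NOR ((Q NOR Q) NOR ((S NOR Q) NOR (S NOR Q))))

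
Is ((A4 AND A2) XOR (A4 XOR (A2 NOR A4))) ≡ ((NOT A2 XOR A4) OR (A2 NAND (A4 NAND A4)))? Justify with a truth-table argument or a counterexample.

No. Counterexample: with A4=1, A2=1, Expression 1 = 0 but Expression 2 = 1.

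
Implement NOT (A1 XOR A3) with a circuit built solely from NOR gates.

(((((A1 NOR A3) NOR (A1 NOR A3)) NOR ((A1 NOR A3) NOR (A1 NOR A3))) NOR ((((A1 NOR A1) NOR (A3 NOR A3)) NOR ((A1 NOR A1) NOR (A3 NOR A3))) NOR (((A1 NOR A1) NOR (A3 NOR A3)) NOR ((A1 NOR A1) NOR (A3 NOR A3))))) NOR ((((A1 NOR A3) NOR (A1 NOR A3)) NOR ((A1 NOR A3) NOR (A1 NOR A3))) NOR ((((A1 NOR A1) NOR (A3 NOR A3)) NOR ((A1 NOR A1) NOR (A3 NOR A3))) NOR (((A1 NOR A1) NOR (A3 NOR A3)) NOR ((A1 NOR A1) NOR (A3 NOR A3))))))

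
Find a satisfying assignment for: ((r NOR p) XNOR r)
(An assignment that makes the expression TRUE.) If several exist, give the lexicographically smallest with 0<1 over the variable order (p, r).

p=1, r=0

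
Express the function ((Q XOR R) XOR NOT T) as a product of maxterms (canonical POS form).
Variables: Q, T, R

ΠM(1, 2, 4, 7) = (Q OR T OR NOT R) AND (Q OR NOT T OR R) AND (NOT Q OR T OR R) AND (NOT Q OR NOT T OR NOT R)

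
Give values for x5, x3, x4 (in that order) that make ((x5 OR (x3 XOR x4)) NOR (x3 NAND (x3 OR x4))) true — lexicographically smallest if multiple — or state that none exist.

x5=0, x3=1, x4=1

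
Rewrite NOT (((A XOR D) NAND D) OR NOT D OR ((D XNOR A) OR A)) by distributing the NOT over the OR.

NOT ((A XOR D) NAND D) AND D AND NOT ((D XNOR A) OR A)
De Morgan's: NOT(OR of terms) = AND of negations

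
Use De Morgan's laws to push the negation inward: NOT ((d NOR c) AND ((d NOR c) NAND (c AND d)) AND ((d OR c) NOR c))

NOT (d NOR c) OR NOT ((d NOR c) NAND (c AND d)) OR NOT ((d OR c) NOR c)
De Morgan's: NOT(AND of terms) = OR of negations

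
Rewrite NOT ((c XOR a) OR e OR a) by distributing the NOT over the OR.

NOT (c XOR a) AND NOT e AND NOT a
De Morgan's: NOT(OR of terms) = AND of negations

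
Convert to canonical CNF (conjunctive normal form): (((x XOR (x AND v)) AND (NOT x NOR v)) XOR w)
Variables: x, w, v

(x OR w OR v) AND (x OR w OR NOT v) AND (NOT x OR w OR NOT v) AND (NOT x OR NOT w OR v)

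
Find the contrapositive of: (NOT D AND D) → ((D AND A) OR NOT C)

Contrapositive: NOT ((D AND A) OR NOT C) → NOT (NOT D AND D)
Note: A statement and its contrapositive are logically equivalent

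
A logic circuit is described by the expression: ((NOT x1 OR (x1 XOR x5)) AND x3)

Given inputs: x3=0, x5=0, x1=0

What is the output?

Substituting: ((NOT 0 OR (0 XOR 0)) AND 0)
= 0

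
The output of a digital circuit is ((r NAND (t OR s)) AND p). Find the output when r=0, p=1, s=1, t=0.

Substituting: ((0 NAND (0 OR 1)) AND 1)
= 1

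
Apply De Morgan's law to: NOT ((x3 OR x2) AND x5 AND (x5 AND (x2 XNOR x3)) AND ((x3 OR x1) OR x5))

NOT (x3 OR x2) OR NOT x5 OR NOT (x5 AND (x2 XNOR x3)) OR NOT ((x3 OR x1) OR x5)
De Morgan's: NOT(AND of terms) = OR of negations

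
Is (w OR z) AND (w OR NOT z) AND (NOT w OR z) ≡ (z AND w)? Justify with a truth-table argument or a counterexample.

Yes, they are equivalent — the two output columns agree on all 4 assignments:
w | z | Expression 1 | Expression 2
-----------------------------------
0 | 0 | 0 | 0
0 | 1 | 0 | 0
1 | 0 | 0 | 0
1 | 1 | 1 | 1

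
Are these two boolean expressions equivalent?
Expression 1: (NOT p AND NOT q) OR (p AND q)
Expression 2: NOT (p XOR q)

Yes, they are equivalent — the two output columns agree on all 4 assignments:
p | q | Expression 1 | Expression 2
-----------------------------------
0 | 0 | 1 | 1
0 | 1 | 0 | 0
1 | 0 | 0 | 0
1 | 1 | 1 | 1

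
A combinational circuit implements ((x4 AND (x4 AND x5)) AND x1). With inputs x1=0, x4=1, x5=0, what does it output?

Substituting: ((1 AND (1 AND 0)) AND 0)
= 0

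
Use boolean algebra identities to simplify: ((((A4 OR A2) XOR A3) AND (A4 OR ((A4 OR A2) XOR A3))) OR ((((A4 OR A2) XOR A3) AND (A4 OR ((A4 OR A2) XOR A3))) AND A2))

By absorption (E OR (E AND v) = E) then absorption (E AND (E OR v) = E):
= ((A4 OR A2) XOR A3)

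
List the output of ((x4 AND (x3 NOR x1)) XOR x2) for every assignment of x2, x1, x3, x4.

x2 | x1 | x3 | x4 | Output
--------------------------
0 | 0 | 0 | 0 | 0
0 | 0 | 0 | 1 | 1
0 | 0 | 1 | 0 | 0
0 | 0 | 1 | 1 | 0
0 | 1 | 0 | 0 | 0
0 | 1 | 0 | 1 | 0
0 | 1 | 1 | 0 | 0
0 | 1 | 1 | 1 | 0
1 | 0 | 0 | 0 | 1
1 | 0 | 0 | 1 | 0
1 | 0 | 1 | 0 | 1
1 | 0 | 1 | 1 | 1
1 | 1 | 0 | 0 | 1
1 | 1 | 0 | 1 | 1
1 | 1 | 1 | 0 | 1
1 | 1 | 1 | 1 | 1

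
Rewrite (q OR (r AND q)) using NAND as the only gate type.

((q NAND q) NAND (((r NAND q) NAND (r NAND q)) NAND ((r NAND q) NAND (r NAND q))))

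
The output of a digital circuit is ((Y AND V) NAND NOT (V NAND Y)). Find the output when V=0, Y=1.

Substituting: ((1 AND 0) NAND NOT (0 NAND 1))
= 1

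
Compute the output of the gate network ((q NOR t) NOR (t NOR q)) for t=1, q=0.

Substituting: ((0 NOR 1) NOR (1 NOR 0))
= 1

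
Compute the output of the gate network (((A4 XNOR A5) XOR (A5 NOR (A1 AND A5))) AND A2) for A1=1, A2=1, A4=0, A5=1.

Substituting: (((0 XNOR 1) XOR (1 NOR (1 AND 1))) AND 1)
= 0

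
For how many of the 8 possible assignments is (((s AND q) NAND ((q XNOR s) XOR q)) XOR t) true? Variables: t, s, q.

Satisfying assignments: (0,0,0), (0,0,1), (0,1,0), (0,1,1)
Count: 4 out of 8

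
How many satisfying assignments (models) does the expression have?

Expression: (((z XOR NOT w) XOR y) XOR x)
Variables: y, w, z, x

Satisfying assignments: (0,0,0,0), (0,0,1,1), (0,1,0,1), (0,1,1,0), (1,0,0,1), (1,0,1,0), (1,1,0,0), (1,1,1,1)
Count: 8 out of 16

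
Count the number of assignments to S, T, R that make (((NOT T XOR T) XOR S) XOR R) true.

Satisfying assignments: (0,0,0), (0,1,0), (1,0,1), (1,1,1)
Count: 4 out of 8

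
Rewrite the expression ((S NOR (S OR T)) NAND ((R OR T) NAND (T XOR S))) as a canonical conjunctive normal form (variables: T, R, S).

(T OR R OR S) AND (T OR NOT R OR S)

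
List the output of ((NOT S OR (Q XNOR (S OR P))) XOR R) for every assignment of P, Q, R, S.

P | Q | R | S | Output
----------------------
0 | 0 | 0 | 0 | 1
0 | 0 | 0 | 1 | 0
0 | 0 | 1 | 0 | 0
0 | 0 | 1 | 1 | 1
0 | 1 | 0 | 0 | 1
0 | 1 | 0 | 1 | 1
0 | 1 | 1 | 0 | 0
0 | 1 | 1 | 1 | 0
1 | 0 | 0 | 0 | 1
1 | 0 | 0 | 1 | 0
1 | 0 | 1 | 0 | 0
1 | 0 | 1 | 1 | 1
1 | 1 | 0 | 0 | 1
1 | 1 | 0 | 1 | 1
1 | 1 | 1 | 0 | 0
1 | 1 | 1 | 1 | 0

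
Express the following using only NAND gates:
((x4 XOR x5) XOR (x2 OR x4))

((((x4 NAND (x4 NAND x5)) NAND (x5 NAND (x4 NAND x5))) NAND (((x4 NAND (x4 NAND x5)) NAND (x5 NAND (x4 NAND x5))) NAND ((x2 NAND x2) NAND (x4 NAND x4)))) NAND (((x2 NAND x2) NAND (x4 NAND x4)) NAND (((x4 NAND (x4 NAND x5)) NAND (x5 NAND (x4 NAND x5))) NAND ((x2 NAND x2) NAND (x4 NAND x4)))))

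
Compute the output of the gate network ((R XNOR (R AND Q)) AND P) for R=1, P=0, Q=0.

Substituting: ((1 XNOR (1 AND 0)) AND 0)
= 0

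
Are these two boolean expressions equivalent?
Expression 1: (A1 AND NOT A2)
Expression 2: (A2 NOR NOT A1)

Yes, they are equivalent — the two output columns agree on all 4 assignments:
A1 | A2 | Expression 1 | Expression 2
-------------------------------------
0 | 0 | 0 | 0
0 | 1 | 0 | 0
1 | 0 | 1 | 1
1 | 1 | 0 | 0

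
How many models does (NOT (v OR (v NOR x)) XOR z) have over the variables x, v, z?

Satisfying assignments: (0,0,1), (0,1,1), (1,0,0), (1,1,1)
Count: 4 out of 8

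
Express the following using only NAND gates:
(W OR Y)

((W NAND W) NAND (Y NAND Y))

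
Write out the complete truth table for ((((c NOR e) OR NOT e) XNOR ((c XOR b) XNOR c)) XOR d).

e | d | b | c | Output
----------------------
0 | 0 | 0 | 0 | 1
0 | 0 | 0 | 1 | 1
0 | 0 | 1 | 0 | 0
0 | 0 | 1 | 1 | 0
0 | 1 | 0 | 0 | 0
0 | 1 | 0 | 1 | 0
0 | 1 | 1 | 0 | 1
0 | 1 | 1 | 1 | 1
1 | 0 | 0 | 0 | 0
1 | 0 | 0 | 1 | 0
1 | 0 | 1 | 0 | 1
1 | 0 | 1 | 1 | 1
1 | 1 | 0 | 0 | 1
1 | 1 | 0 | 1 | 1
1 | 1 | 1 | 0 | 0
1 | 1 | 1 | 1 | 0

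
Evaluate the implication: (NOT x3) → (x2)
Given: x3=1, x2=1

Antecedent (NOT x3) = 0; consequent (x2) = 1.
0 → 1 = 1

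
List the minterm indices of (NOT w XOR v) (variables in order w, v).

Σm(0, 3) = (NOT w AND NOT v) OR (w AND v)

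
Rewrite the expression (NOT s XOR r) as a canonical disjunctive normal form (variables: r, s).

(NOT r AND NOT s) OR (r AND s)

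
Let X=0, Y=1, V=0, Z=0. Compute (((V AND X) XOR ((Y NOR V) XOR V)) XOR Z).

Substituting: (((0 AND 0) XOR ((1 NOR 0) XOR 0)) XOR 0)
= 0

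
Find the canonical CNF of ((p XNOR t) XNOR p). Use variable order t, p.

(t OR p) AND (t OR NOT p)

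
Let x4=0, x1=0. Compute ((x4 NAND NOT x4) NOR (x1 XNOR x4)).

Substituting: ((0 NAND NOT 0) NOR (0 XNOR 0))
= 0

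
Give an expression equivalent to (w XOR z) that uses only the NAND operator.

((w NAND (w NAND z)) NAND (z NAND (w NAND z)))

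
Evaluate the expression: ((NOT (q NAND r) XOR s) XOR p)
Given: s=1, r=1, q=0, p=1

Substituting: ((NOT (0 NAND 1) XOR 1) XOR 1)
= 0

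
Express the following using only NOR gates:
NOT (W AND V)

(((W NOR W) NOR (V NOR V)) NOR ((W NOR W) NOR (V NOR V)))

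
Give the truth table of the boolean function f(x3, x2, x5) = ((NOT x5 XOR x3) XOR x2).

x3 | x2 | x5 | Output
---------------------
0 | 0 | 0 | 1
0 | 0 | 1 | 0
0 | 1 | 0 | 0
0 | 1 | 1 | 1
1 | 0 | 0 | 0
1 | 0 | 1 | 1
1 | 1 | 0 | 1
1 | 1 | 1 | 0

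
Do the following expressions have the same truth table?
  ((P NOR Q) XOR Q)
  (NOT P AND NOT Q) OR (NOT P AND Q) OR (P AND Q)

Yes, they are equivalent — the two output columns agree on all 4 assignments:
P | Q | Expression 1 | Expression 2
-----------------------------------
0 | 0 | 1 | 1
0 | 1 | 1 | 1
1 | 0 | 0 | 0
1 | 1 | 1 | 1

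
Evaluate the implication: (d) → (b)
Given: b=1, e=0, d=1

Antecedent (d) = 1; consequent (b) = 1.
1 → 1 = 1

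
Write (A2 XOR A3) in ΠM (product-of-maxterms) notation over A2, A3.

ΠM(0, 3) = (A2 OR A3) AND (NOT A2 OR NOT A3)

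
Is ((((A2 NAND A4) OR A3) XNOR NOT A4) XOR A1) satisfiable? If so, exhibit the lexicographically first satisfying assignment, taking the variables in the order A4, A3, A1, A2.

A4=0, A3=0, A1=0, A2=0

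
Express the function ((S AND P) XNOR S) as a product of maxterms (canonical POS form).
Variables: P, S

ΠM(1) = (P OR NOT S)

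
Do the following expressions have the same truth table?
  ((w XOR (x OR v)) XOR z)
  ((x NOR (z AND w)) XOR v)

No. Counterexample: with x=0, w=0, z=0, v=0, Expression 1 = 0 but Expression 2 = 1.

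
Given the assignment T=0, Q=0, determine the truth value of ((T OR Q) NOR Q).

Substituting: ((0 OR 0) NOR 0)
= 1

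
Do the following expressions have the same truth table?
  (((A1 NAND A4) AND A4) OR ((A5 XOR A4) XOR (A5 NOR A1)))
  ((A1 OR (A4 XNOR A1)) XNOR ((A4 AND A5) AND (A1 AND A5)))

No. Counterexample: with A1=0, A4=0, A5=0, Expression 1 = 1 but Expression 2 = 0.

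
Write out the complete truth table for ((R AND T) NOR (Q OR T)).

Q | T | R | Output
------------------
0 | 0 | 0 | 1
0 | 0 | 1 | 1
0 | 1 | 0 | 0
0 | 1 | 1 | 0
1 | 0 | 0 | 0
1 | 0 | 1 | 0
1 | 1 | 0 | 0
1 | 1 | 1 | 0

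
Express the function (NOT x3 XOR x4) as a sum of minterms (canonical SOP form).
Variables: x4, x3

Σm(0, 3) = (NOT x4 AND NOT x3) OR (x4 AND x3)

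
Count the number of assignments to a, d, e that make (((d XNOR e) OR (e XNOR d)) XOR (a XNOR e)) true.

Satisfying assignments: (0,1,0), (0,1,1), (1,0,0), (1,0,1)
Count: 4 out of 8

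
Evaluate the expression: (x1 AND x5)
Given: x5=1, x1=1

Substituting: (1 AND 1)
= 1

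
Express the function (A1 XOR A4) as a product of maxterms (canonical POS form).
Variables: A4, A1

ΠM(0, 3) = (A4 OR A1) AND (NOT A4 OR NOT A1)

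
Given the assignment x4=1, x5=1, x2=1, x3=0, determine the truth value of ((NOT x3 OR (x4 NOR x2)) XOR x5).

Substituting: ((NOT 0 OR (1 NOR 1)) XOR 1)
= 0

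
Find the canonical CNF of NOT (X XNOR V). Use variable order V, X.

(V OR X) AND (NOT V OR NOT X)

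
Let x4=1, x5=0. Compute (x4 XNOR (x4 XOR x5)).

Substituting: (1 XNOR (1 XOR 0))
= 1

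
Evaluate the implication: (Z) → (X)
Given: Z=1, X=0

Antecedent (Z) = 1; consequent (X) = 0.
1 → 0 = 0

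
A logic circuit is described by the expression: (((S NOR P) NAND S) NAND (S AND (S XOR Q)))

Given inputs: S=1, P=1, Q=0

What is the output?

Substituting: (((1 NOR 1) NAND 1) NAND (1 AND (1 XOR 0)))
= 0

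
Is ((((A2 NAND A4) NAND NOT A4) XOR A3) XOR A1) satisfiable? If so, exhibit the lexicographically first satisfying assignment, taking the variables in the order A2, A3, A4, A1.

A2=0, A3=0, A4=0, A1=1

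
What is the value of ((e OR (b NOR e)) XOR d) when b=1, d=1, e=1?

Substituting: ((1 OR (1 NOR 1)) XOR 1)
= 0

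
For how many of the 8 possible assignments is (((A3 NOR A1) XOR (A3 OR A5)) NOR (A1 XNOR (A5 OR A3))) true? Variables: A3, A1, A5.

Satisfying assignments: (0,0,1), (0,1,0)
Count: 2 out of 8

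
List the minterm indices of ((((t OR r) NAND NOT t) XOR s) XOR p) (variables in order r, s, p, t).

Σm(0, 1, 6, 7, 9, 10, 12, 15) = (NOT r AND NOT s AND NOT p AND NOT t) OR (NOT r AND NOT s AND NOT p AND t) OR (NOT r AND s AND p AND NOT t) OR (NOT r AND s AND p AND t) OR (r AND NOT s AND NOT p AND t) OR (r AND NOT s AND p AND NOT t) OR (r AND s AND NOT p AND NOT t) OR (r AND s AND p AND t)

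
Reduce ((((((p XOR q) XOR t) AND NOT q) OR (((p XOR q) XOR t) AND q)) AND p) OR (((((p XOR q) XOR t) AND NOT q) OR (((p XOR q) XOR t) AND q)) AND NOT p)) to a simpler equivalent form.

By distribution ((E AND v) OR (E AND NOT v) = E) then distribution ((E AND v) OR (E AND NOT v) = E):
= ((p XOR q) XOR t)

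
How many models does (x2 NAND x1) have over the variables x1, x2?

Satisfying assignments: (0,0), (0,1), (1,0)
Count: 3 out of 4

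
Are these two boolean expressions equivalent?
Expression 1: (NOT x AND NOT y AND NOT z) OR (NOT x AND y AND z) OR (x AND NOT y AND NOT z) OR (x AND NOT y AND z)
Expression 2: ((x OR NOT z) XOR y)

Yes, they are equivalent — the two output columns agree on all 8 assignments:
x | y | z | Expression 1 | Expression 2
---------------------------------------
0 | 0 | 0 | 1 | 1
0 | 0 | 1 | 0 | 0
0 | 1 | 0 | 0 | 0
0 | 1 | 1 | 1 | 1
1 | 0 | 0 | 1 | 1
1 | 0 | 1 | 1 | 1
1 | 1 | 0 | 0 | 0
1 | 1 | 1 | 0 | 0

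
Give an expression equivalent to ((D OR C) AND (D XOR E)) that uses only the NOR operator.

((((D NOR C) NOR (D NOR C)) NOR ((D NOR C) NOR (D NOR C))) NOR (((((D NOR E) NOR (D NOR E)) NOR ((D NOR E) NOR (D NOR E))) NOR ((((D NOR D) NOR (E NOR E)) NOR ((D NOR D) NOR (E NOR E))) NOR (((D NOR D) NOR (E NOR E)) NOR ((D NOR D) NOR (E NOR E))))) NOR ((((D NOR E) NOR (D NOR E)) NOR ((D NOR E) NOR (D NOR E))) NOR ((((D NOR D) NOR (E NOR E)) NOR ((D NOR D) NOR (E NOR E))) NOR (((D NOR D) NOR (E NOR E)) NOR ((D NOR D) NOR (E NOR E)))))))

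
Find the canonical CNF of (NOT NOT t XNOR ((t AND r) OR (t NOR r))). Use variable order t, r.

(t OR r) AND (NOT t OR r)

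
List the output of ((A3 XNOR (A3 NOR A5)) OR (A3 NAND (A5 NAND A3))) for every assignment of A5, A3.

A5 | A3 | Output
----------------
0 | 0 | 1
0 | 1 | 0
1 | 0 | 1
1 | 1 | 1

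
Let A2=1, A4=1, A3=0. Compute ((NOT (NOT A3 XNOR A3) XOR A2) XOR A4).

Substituting: ((NOT (NOT 0 XNOR 0) XOR 1) XOR 1)
= 1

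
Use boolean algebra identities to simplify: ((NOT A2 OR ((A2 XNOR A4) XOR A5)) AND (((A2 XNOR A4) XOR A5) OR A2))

By distribution ((E OR v) AND (E OR NOT v) = E):
= ((A2 XNOR A4) XOR A5)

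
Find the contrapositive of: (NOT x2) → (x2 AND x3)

Contrapositive: NOT (x2 AND x3) → x2
Note: A statement and its contrapositive are logically equivalent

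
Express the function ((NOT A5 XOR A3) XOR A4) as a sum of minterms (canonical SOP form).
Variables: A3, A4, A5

Σm(0, 3, 5, 6) = (NOT A3 AND NOT A4 AND NOT A5) OR (NOT A3 AND A4 AND A5) OR (A3 AND NOT A4 AND A5) OR (A3 AND A4 AND NOT A5)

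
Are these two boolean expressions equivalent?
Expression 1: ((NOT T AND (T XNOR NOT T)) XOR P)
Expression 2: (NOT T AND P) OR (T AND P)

Yes, they are equivalent — the two output columns agree on all 4 assignments:
T | P | Expression 1 | Expression 2
-----------------------------------
0 | 0 | 0 | 0
0 | 1 | 1 | 1
1 | 0 | 0 | 0
1 | 1 | 1 | 1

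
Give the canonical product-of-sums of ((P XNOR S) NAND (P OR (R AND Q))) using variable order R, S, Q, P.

ΠM(5, 7, 10, 13, 15) = (R OR NOT S OR Q OR NOT P) AND (R OR NOT S OR NOT Q OR NOT P) AND (NOT R OR S OR NOT Q OR P) AND (NOT R OR NOT S OR Q OR NOT P) AND (NOT R OR NOT S OR NOT Q OR NOT P)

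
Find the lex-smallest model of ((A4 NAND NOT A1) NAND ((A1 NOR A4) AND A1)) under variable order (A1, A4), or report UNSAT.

A1=0, A4=0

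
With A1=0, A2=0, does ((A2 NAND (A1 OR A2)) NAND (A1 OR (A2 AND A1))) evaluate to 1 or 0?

Substituting: ((0 NAND (0 OR 0)) NAND (0 OR (0 AND 0)))
= 1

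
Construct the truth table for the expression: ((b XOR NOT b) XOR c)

b | c | Output
--------------
0 | 0 | 1
0 | 1 | 0
1 | 0 | 1
1 | 1 | 0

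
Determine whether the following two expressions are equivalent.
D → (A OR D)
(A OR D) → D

No, Converse is not equivalent to original (counterexample: D=0, A=1)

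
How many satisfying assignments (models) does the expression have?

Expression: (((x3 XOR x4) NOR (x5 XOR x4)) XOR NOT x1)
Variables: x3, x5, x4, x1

Satisfying assignments: (0,0,0,1), (0,0,1,0), (0,1,0,0), (0,1,1,0), (1,0,0,0), (1,0,1,0), (1,1,0,0), (1,1,1,1)
Count: 8 out of 16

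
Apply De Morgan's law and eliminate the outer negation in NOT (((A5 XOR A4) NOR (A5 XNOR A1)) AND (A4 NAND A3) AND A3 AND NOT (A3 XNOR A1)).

NOT ((A5 XOR A4) NOR (A5 XNOR A1)) OR NOT (A4 NAND A3) OR NOT A3 OR (A3 XNOR A1)
De Morgan's: NOT(AND of terms) = OR of negations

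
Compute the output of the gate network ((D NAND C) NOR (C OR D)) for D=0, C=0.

Substituting: ((0 NAND 0) NOR (0 OR 0))
= 0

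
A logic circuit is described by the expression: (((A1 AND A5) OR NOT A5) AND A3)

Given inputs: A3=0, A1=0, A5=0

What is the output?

Substituting: (((0 AND 0) OR NOT 0) AND 0)
= 0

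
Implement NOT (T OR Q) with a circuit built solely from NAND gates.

(((T NAND T) NAND (Q NAND Q)) NAND ((T NAND T) NAND (Q NAND Q)))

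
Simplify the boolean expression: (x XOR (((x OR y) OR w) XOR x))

By XOR self-cancellation ((E XOR v) XOR v = E):
= ((x OR y) OR w)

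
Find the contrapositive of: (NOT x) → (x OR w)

Contrapositive: NOT (x OR w) → x
Note: A statement and its contrapositive are logically equivalent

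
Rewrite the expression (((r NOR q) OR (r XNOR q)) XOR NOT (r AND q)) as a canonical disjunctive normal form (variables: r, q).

(NOT r AND q) OR (r AND NOT q) OR (r AND q)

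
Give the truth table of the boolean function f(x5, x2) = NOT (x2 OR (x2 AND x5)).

x5 | x2 | Output
----------------
0 | 0 | 1
0 | 1 | 0
1 | 0 | 1
1 | 1 | 0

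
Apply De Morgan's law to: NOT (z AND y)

NOT z OR NOT y
De Morgan's: NOT(AND of terms) = OR of negations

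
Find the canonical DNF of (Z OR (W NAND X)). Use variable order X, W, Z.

(NOT X AND NOT W AND NOT Z) OR (NOT X AND NOT W AND Z) OR (NOT X AND W AND NOT Z) OR (NOT X AND W AND Z) OR (X AND NOT W AND NOT Z) OR (X AND NOT W AND Z) OR (X AND W AND Z)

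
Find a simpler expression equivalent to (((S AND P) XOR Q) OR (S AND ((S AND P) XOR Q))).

By absorption (E OR (E AND v) = E):
= ((S AND P) XOR Q)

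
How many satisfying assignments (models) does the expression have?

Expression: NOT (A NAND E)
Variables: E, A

Satisfying assignments: (1,1)
Count: 1 out of 4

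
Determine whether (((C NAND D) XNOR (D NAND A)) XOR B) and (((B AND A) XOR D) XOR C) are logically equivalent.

No. Counterexample: with D=0, B=0, A=0, C=0, Expression 1 = 1 but Expression 2 = 0.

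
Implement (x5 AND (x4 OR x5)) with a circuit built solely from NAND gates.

((x5 NAND ((x4 NAND x4) NAND (x5 NAND x5))) NAND (x5 NAND ((x4 NAND x4) NAND (x5 NAND x5))))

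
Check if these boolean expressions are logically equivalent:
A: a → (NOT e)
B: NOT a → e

No, Inverse is not equivalent to original (counterexample: e=0, a=0)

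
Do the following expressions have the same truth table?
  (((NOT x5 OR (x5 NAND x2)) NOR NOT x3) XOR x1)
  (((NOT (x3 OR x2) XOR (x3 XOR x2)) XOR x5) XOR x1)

No. Counterexample: with x5=0, x1=0, x3=0, x2=0, Expression 1 = 0 but Expression 2 = 1.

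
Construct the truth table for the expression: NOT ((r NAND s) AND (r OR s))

s | r | Output
--------------
0 | 0 | 1
0 | 1 | 0
1 | 0 | 0
1 | 1 | 1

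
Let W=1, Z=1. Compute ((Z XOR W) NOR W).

Substituting: ((1 XOR 1) NOR 1)
= 0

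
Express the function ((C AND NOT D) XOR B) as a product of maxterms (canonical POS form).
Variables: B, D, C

ΠM(0, 2, 3, 5) = (B OR D OR C) AND (B OR NOT D OR C) AND (B OR NOT D OR NOT C) AND (NOT B OR D OR NOT C)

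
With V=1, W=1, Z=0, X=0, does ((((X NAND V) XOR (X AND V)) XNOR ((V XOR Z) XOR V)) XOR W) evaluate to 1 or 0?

Substituting: ((((0 NAND 1) XOR (0 AND 1)) XNOR ((1 XOR 0) XOR 1)) XOR 1)
= 1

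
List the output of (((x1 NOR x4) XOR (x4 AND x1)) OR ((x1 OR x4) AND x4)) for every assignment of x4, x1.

x4 | x1 | Output
----------------
0 | 0 | 1
0 | 1 | 0
1 | 0 | 1
1 | 1 | 1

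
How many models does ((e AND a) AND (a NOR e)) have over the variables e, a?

No assignment satisfies the expression.
Count: 0 out of 4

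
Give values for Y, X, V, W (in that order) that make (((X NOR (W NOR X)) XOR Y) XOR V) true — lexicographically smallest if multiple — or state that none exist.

Y=0, X=0, V=0, W=1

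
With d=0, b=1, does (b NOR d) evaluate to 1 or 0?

Substituting: (1 NOR 0)
= 0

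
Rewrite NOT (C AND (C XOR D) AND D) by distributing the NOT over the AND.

NOT C OR NOT (C XOR D) OR NOT D
De Morgan's: NOT(AND of terms) = OR of negations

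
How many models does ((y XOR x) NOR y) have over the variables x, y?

Satisfying assignments: (0,0)
Count: 1 out of 4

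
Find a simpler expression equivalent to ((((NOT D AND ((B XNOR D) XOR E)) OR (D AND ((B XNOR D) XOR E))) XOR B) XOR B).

By XOR self-cancellation ((E XOR v) XOR v = E) then distribution ((E AND v) OR (E AND NOT v) = E):
= ((B XNOR D) XOR E)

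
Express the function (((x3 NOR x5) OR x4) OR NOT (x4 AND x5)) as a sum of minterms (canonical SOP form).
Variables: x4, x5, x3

Σm(0, 1, 2, 3, 4, 5, 6, 7) = (NOT x4 AND NOT x5 AND NOT x3) OR (NOT x4 AND NOT x5 AND x3) OR (NOT x4 AND x5 AND NOT x3) OR (NOT x4 AND x5 AND x3) OR (x4 AND NOT x5 AND NOT x3) OR (x4 AND NOT x5 AND x3) OR (x4 AND x5 AND NOT x3) OR (x4 AND x5 AND x3)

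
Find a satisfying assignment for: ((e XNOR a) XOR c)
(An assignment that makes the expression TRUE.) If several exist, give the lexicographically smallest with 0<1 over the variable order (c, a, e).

c=0, a=0, e=0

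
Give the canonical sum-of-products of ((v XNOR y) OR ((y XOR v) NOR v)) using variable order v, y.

Σm(0, 3) = (NOT v AND NOT y) OR (v AND y)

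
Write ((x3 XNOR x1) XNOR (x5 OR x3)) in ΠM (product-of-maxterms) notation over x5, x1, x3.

ΠM(0, 1, 5, 6) = (x5 OR x1 OR x3) AND (x5 OR x1 OR NOT x3) AND (NOT x5 OR x1 OR NOT x3) AND (NOT x5 OR NOT x1 OR x3)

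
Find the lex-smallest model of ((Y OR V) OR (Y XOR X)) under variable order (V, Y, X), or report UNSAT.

V=0, Y=0, X=1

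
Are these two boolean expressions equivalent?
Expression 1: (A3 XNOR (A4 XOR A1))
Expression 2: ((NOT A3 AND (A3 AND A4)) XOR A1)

No. Counterexample: with A3=0, A1=0, A4=0, Expression 1 = 1 but Expression 2 = 0.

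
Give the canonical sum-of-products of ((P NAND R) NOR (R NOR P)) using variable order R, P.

Σm(3) = (R AND P)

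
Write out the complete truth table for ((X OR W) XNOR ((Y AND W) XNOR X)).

Y | W | X | Output
------------------
0 | 0 | 0 | 0
0 | 0 | 1 | 0
0 | 1 | 0 | 1
0 | 1 | 1 | 0
1 | 0 | 0 | 0
1 | 0 | 1 | 0
1 | 1 | 0 | 0
1 | 1 | 1 | 1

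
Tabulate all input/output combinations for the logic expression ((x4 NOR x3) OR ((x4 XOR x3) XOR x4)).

x3 | x4 | Output
----------------
0 | 0 | 1
0 | 1 | 0
1 | 0 | 1
1 | 1 | 1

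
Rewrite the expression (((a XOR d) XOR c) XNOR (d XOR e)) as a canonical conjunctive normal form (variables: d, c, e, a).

(d OR c OR e OR NOT a) AND (d OR c OR NOT e OR a) AND (d OR NOT c OR e OR a) AND (d OR NOT c OR NOT e OR NOT a) AND (NOT d OR c OR e OR NOT a) AND (NOT d OR c OR NOT e OR a) AND (NOT d OR NOT c OR e OR a) AND (NOT d OR NOT c OR NOT e OR NOT a)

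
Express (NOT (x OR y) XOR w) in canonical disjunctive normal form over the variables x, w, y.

(NOT x AND NOT w AND NOT y) OR (NOT x AND w AND y) OR (x AND w AND NOT y) OR (x AND w AND y)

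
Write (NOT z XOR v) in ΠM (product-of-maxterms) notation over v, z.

ΠM(1, 2) = (v OR NOT z) AND (NOT v OR z)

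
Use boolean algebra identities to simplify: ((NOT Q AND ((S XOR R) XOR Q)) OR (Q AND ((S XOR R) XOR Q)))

By distribution ((E AND v) OR (E AND NOT v) = E):
= ((S XOR R) XOR Q)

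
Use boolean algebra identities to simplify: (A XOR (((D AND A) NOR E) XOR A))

By XOR self-cancellation ((E XOR v) XOR v = E):
= ((D AND A) NOR E)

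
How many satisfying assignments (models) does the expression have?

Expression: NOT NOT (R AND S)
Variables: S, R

Satisfying assignments: (1,1)
Count: 1 out of 4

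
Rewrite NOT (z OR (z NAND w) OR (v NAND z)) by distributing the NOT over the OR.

NOT z AND NOT (z NAND w) AND NOT (v NAND z)
De Morgan's: NOT(OR of terms) = AND of negations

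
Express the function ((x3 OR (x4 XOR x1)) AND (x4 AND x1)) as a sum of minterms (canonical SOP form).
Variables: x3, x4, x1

Σm(7) = (x3 AND x4 AND x1)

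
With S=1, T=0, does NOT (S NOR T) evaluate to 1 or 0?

Substituting: NOT (1 NOR 0)
= 1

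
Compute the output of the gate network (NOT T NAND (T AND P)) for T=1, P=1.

Substituting: (NOT 1 NAND (1 AND 1))
= 1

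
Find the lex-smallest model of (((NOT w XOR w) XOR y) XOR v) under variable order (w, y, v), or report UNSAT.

w=0, y=0, v=0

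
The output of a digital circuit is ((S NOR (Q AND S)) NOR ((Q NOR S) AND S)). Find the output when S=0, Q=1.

Substituting: ((0 NOR (1 AND 0)) NOR ((1 NOR 0) AND 0))
= 0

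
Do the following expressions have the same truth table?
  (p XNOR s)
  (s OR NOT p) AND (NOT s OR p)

Yes, they are equivalent — the two output columns agree on all 4 assignments:
s | p | Expression 1 | Expression 2
-----------------------------------
0 | 0 | 1 | 1
0 | 1 | 0 | 0
1 | 0 | 0 | 0
1 | 1 | 1 | 1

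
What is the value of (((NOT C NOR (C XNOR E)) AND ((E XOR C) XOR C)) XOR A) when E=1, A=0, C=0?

Substituting: (((NOT 0 NOR (0 XNOR 1)) AND ((1 XOR 0) XOR 0)) XOR 0)
= 0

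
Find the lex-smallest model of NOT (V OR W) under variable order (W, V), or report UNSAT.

W=0, V=0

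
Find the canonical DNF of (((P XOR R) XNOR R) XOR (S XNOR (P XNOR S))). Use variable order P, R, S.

(NOT P AND NOT R AND NOT S) OR (NOT P AND NOT R AND S) OR (NOT P AND R AND NOT S) OR (NOT P AND R AND S) OR (P AND NOT R AND NOT S) OR (P AND NOT R AND S) OR (P AND R AND NOT S) OR (P AND R AND S)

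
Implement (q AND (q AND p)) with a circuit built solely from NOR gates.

((q NOR q) NOR (((q NOR q) NOR (p NOR p)) NOR ((q NOR q) NOR (p NOR p))))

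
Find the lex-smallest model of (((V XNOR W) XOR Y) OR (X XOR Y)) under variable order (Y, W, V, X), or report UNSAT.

Y=0, W=0, V=0, X=0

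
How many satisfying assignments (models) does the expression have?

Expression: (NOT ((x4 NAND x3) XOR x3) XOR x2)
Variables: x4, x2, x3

Satisfying assignments: (0,0,1), (0,1,0), (1,1,0), (1,1,1)
Count: 4 out of 8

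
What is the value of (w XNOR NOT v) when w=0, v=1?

Substituting: (0 XNOR NOT 1)
= 1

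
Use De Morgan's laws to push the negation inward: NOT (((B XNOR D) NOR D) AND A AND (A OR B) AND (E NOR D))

NOT ((B XNOR D) NOR D) OR NOT A OR NOT (A OR B) OR NOT (E NOR D)
De Morgan's: NOT(AND of terms) = OR of negations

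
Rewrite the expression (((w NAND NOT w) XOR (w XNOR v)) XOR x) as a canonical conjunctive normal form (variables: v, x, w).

(v OR x OR w) AND (v OR NOT x OR NOT w) AND (NOT v OR x OR NOT w) AND (NOT v OR NOT x OR w)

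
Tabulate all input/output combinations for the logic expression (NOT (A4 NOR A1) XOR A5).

A4 | A1 | A5 | Output
---------------------
0 | 0 | 0 | 0
0 | 0 | 1 | 1
0 | 1 | 0 | 1
0 | 1 | 1 | 0
1 | 0 | 0 | 1
1 | 0 | 1 | 0
1 | 1 | 0 | 1
1 | 1 | 1 | 0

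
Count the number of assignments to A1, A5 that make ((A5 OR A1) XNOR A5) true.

Satisfying assignments: (0,0), (0,1), (1,1)
Count: 3 out of 4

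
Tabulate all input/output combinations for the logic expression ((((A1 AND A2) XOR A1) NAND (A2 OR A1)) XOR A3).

A1 | A2 | A3 | Output
---------------------
0 | 0 | 0 | 1
0 | 0 | 1 | 0
0 | 1 | 0 | 1
0 | 1 | 1 | 0
1 | 0 | 0 | 0
1 | 0 | 1 | 1
1 | 1 | 0 | 1
1 | 1 | 1 | 0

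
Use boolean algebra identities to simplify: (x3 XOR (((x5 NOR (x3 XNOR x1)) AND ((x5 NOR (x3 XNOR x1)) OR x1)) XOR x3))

By XOR self-cancellation ((E XOR v) XOR v = E) then absorption (E AND (E OR v) = E):
= (x5 NOR (x3 XNOR x1))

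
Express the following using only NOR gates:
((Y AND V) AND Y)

((((Y NOR Y) NOR (V NOR V)) NOR ((Y NOR Y) NOR (V NOR V))) NOR (Y NOR Y))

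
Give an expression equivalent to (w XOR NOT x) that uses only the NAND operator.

((w NAND (w NAND (x NAND x))) NAND ((x NAND x) NAND (w NAND (x NAND x))))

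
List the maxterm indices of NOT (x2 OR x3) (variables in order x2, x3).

ΠM(1, 2, 3) = (x2 OR NOT x3) AND (NOT x2 OR x3) AND (NOT x2 OR NOT x3)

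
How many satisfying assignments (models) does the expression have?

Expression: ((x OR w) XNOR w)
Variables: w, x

Satisfying assignments: (0,0), (1,0), (1,1)
Count: 3 out of 4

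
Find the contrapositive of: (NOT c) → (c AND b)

Contrapositive: NOT (c AND b) → c
Note: A statement and its contrapositive are logically equivalent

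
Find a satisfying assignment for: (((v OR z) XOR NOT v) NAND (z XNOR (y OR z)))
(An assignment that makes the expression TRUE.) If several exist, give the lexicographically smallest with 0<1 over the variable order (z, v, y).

z=0, v=0, y=1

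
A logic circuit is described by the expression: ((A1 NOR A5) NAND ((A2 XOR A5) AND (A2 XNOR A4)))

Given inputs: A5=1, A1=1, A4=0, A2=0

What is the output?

Substituting: ((1 NOR 1) NAND ((0 XOR 1) AND (0 XNOR 0)))
= 1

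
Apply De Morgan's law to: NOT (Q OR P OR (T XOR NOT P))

NOT Q AND NOT P AND NOT (T XOR NOT P)
De Morgan's: NOT(OR of terms) = AND of negations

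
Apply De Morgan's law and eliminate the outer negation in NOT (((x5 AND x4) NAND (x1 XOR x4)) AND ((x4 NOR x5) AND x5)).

NOT ((x5 AND x4) NAND (x1 XOR x4)) OR NOT ((x4 NOR x5) AND x5)
De Morgan's: NOT(AND of terms) = OR of negations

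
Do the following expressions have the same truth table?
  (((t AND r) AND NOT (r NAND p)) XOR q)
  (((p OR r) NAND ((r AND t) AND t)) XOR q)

No. Counterexample: with p=0, t=0, q=0, r=0, Expression 1 = 0 but Expression 2 = 1.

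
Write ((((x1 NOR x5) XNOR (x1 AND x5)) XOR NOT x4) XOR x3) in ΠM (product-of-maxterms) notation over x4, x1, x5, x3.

ΠM(1, 2, 4, 7, 8, 11, 13, 14) = (x4 OR x1 OR x5 OR NOT x3) AND (x4 OR x1 OR NOT x5 OR x3) AND (x4 OR NOT x1 OR x5 OR x3) AND (x4 OR NOT x1 OR NOT x5 OR NOT x3) AND (NOT x4 OR x1 OR x5 OR x3) AND (NOT x4 OR x1 OR NOT x5 OR NOT x3) AND (NOT x4 OR NOT x1 OR x5 OR NOT x3) AND (NOT x4 OR NOT x1 OR NOT x5 OR x3)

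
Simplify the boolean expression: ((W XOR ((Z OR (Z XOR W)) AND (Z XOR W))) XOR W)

By XOR self-cancellation ((E XOR v) XOR v = E) then absorption (E AND (E OR v) = E):
= (Z XOR W)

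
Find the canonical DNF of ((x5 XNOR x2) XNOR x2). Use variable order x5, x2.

(x5 AND NOT x2) OR (x5 AND x2)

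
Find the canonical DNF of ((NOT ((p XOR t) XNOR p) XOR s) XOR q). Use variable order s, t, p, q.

(NOT s AND NOT t AND NOT p AND q) OR (NOT s AND NOT t AND p AND q) OR (NOT s AND t AND NOT p AND NOT q) OR (NOT s AND t AND p AND NOT q) OR (s AND NOT t AND NOT p AND NOT q) OR (s AND NOT t AND p AND NOT q) OR (s AND t AND NOT p AND q) OR (s AND t AND p AND q)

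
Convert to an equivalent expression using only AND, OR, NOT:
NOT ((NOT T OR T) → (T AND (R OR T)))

(NOT T OR T) AND NOT (T AND (R OR T))
(Negated implication: NOT(A → B) = A AND NOT B)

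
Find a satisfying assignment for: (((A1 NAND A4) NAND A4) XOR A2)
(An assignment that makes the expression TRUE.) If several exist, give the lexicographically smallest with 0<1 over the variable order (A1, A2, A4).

A1=0, A2=0, A4=0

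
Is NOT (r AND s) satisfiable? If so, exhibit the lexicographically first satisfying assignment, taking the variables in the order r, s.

r=0, s=0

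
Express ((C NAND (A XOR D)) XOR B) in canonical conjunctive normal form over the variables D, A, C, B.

(D OR A OR C OR NOT B) AND (D OR A OR NOT C OR NOT B) AND (D OR NOT A OR C OR NOT B) AND (D OR NOT A OR NOT C OR B) AND (NOT D OR A OR C OR NOT B) AND (NOT D OR A OR NOT C OR B) AND (NOT D OR NOT A OR C OR NOT B) AND (NOT D OR NOT A OR NOT C OR NOT B)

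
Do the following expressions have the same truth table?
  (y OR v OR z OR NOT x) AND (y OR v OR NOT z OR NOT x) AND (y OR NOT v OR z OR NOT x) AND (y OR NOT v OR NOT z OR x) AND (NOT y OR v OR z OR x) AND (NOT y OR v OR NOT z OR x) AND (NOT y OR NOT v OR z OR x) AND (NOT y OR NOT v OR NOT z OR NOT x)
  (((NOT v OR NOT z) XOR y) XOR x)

Yes, they are equivalent — the two output columns agree on all 16 assignments:
y | v | z | x | Expression 1 | Expression 2
-------------------------------------------
0 | 0 | 0 | 0 | 1 | 1
0 | 0 | 0 | 1 | 0 | 0
0 | 0 | 1 | 0 | 1 | 1
0 | 0 | 1 | 1 | 0 | 0
0 | 1 | 0 | 0 | 1 | 1
0 | 1 | 0 | 1 | 0 | 0
0 | 1 | 1 | 0 | 0 | 0
0 | 1 | 1 | 1 | 1 | 1
1 | 0 | 0 | 0 | 0 | 0
1 | 0 | 0 | 1 | 1 | 1
1 | 0 | 1 | 0 | 0 | 0
1 | 0 | 1 | 1 | 1 | 1
1 | 1 | 0 | 0 | 0 | 0
1 | 1 | 0 | 1 | 1 | 1
1 | 1 | 1 | 0 | 1 | 1
1 | 1 | 1 | 1 | 0 | 0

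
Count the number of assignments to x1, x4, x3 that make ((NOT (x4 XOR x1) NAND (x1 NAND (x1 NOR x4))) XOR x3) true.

Satisfying assignments: (0,0,1), (0,1,0), (1,0,0), (1,1,1)
Count: 4 out of 8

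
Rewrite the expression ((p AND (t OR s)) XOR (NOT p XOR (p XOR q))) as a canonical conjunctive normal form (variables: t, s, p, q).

(t OR s OR p OR NOT q) AND (t OR s OR NOT p OR NOT q) AND (t OR NOT s OR p OR NOT q) AND (t OR NOT s OR NOT p OR q) AND (NOT t OR s OR p OR NOT q) AND (NOT t OR s OR NOT p OR q) AND (NOT t OR NOT s OR p OR NOT q) AND (NOT t OR NOT s OR NOT p OR q)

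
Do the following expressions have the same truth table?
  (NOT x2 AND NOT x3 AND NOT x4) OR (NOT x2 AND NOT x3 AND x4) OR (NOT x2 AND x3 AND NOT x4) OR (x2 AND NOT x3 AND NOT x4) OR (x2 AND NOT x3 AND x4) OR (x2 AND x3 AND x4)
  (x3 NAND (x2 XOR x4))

Yes, they are equivalent — the two output columns agree on all 8 assignments:
x2 | x3 | x4 | Expression 1 | Expression 2
------------------------------------------
0 | 0 | 0 | 1 | 1
0 | 0 | 1 | 1 | 1
0 | 1 | 0 | 1 | 1
0 | 1 | 1 | 0 | 0
1 | 0 | 0 | 1 | 1
1 | 0 | 1 | 1 | 1
1 | 1 | 0 | 0 | 0
1 | 1 | 1 | 1 | 1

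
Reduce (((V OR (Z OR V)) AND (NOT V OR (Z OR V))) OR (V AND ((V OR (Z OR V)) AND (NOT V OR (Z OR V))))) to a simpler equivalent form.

By absorption (E OR (E AND v) = E) then distribution ((E OR v) AND (E OR NOT v) = E):
= (Z OR V)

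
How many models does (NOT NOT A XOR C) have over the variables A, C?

Satisfying assignments: (0,1), (1,0)
Count: 2 out of 4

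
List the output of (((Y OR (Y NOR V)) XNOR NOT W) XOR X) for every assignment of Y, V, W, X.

Y | V | W | X | Output
----------------------
0 | 0 | 0 | 0 | 1
0 | 0 | 0 | 1 | 0
0 | 0 | 1 | 0 | 0
0 | 0 | 1 | 1 | 1
0 | 1 | 0 | 0 | 0
0 | 1 | 0 | 1 | 1
0 | 1 | 1 | 0 | 1
0 | 1 | 1 | 1 | 0
1 | 0 | 0 | 0 | 1
1 | 0 | 0 | 1 | 0
1 | 0 | 1 | 0 | 0
1 | 0 | 1 | 1 | 1
1 | 1 | 0 | 0 | 1
1 | 1 | 0 | 1 | 0
1 | 1 | 1 | 0 | 0
1 | 1 | 1 | 1 | 1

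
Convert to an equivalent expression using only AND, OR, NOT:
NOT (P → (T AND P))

P AND NOT (T AND P)
(Negated implication: NOT(A → B) = A AND NOT B)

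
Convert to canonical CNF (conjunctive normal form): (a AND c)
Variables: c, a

(c OR a) AND (c OR NOT a) AND (NOT c OR a)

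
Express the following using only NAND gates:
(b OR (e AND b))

((b NAND b) NAND (((e NAND b) NAND (e NAND b)) NAND ((e NAND b) NAND (e NAND b))))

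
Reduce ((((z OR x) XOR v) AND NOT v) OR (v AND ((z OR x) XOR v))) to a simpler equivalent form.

By distribution ((E AND v) OR (E AND NOT v) = E):
= ((z OR x) XOR v)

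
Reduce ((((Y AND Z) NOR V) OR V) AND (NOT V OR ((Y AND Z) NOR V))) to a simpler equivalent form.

By distribution ((E OR v) AND (E OR NOT v) = E):
= ((Y AND Z) NOR V)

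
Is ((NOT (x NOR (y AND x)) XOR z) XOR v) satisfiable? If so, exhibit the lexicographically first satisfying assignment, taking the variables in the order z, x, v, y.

z=0, x=0, v=1, y=0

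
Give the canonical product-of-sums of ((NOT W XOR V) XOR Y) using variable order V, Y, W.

ΠM(1, 2, 4, 7) = (V OR Y OR NOT W) AND (V OR NOT Y OR W) AND (NOT V OR Y OR W) AND (NOT V OR NOT Y OR NOT W)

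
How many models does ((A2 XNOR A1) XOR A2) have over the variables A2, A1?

Satisfying assignments: (0,0), (1,0)
Count: 2 out of 4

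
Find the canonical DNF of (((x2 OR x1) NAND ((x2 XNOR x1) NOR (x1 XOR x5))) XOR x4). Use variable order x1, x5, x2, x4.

(NOT x1 AND NOT x5 AND NOT x2 AND NOT x4) OR (NOT x1 AND NOT x5 AND x2 AND x4) OR (NOT x1 AND x5 AND NOT x2 AND NOT x4) OR (NOT x1 AND x5 AND x2 AND NOT x4) OR (x1 AND NOT x5 AND NOT x2 AND NOT x4) OR (x1 AND NOT x5 AND x2 AND NOT x4) OR (x1 AND x5 AND NOT x2 AND x4) OR (x1 AND x5 AND x2 AND NOT x4)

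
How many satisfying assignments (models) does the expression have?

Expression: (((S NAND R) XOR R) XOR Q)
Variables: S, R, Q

Satisfying assignments: (0,0,0), (0,1,1), (1,0,0), (1,1,0)
Count: 4 out of 8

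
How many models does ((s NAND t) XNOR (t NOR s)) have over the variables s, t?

Satisfying assignments: (0,0), (1,1)
Count: 2 out of 4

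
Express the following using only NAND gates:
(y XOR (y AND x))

((y NAND (y NAND ((y NAND x) NAND (y NAND x)))) NAND (((y NAND x) NAND (y NAND x)) NAND (y NAND ((y NAND x) NAND (y NAND x)))))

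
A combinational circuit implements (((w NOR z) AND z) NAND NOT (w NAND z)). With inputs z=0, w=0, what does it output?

Substituting: (((0 NOR 0) AND 0) NAND NOT (0 NAND 0))
= 1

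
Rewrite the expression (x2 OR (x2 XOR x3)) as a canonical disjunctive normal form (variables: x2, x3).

(NOT x2 AND x3) OR (x2 AND NOT x3) OR (x2 AND x3)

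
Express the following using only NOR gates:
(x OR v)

((x NOR v) NOR (x NOR v))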